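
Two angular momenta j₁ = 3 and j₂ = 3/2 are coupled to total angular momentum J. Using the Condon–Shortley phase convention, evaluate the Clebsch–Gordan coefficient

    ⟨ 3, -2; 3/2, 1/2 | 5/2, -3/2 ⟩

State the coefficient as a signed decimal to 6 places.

+√(1/14) ≈ +0.267261

triangle: 2!×4!×1!/8! = 48/40320
(j±m)!: 1!×5!×2!×1!×1!×4! = 5760
prefactor² = (2J+1)×Δ×N² = 288/7
  k=1: −1/(1!×1!×4!×1!×0!×0!) = -1/24
  k=2: +1/(2!×0!×3!×0!×1!×1!) = 1/12
Σ = 1/24  ⇒  CG² = 288/7×1/24² = 1/14
CG = +√(1/14) = +0.267261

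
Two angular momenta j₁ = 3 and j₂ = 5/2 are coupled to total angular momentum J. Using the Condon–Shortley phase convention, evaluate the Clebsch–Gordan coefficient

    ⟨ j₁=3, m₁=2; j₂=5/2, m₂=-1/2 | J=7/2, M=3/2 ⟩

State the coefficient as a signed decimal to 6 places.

j₁+j₂−J=2  J+j₁−j₂=4  J−j₁+j₂=3  j₁+j₂+J+1=10
(j₁±m₁, j₂±m₂, J±M) = (5,1,2,3,5,2)
P² = 1536/7
sum k=0..1:
  [0] +1/24 = 1/24
  [1] −1/48 = -1/48
S = 1/48
C² = P²·S² = 2/21 ; C = +0.308607

+√(2/21) ≈ +0.308607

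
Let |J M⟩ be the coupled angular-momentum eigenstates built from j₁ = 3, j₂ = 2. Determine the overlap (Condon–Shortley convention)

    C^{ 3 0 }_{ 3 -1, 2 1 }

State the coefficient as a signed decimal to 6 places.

+0.182574

√[7·2!4!2!/9! · 2!4!3!1!3!3!] = √(96/5)
  +(−1)^1/∏(1,1,3,2,1,0)! = -1/12  (running -1/12)
  +(−1)^2/∏(2,0,2,1,2,1)! = 1/8  (running 1/24)
⟨..|..⟩ = √(96/5)·(1/24) = +0.182574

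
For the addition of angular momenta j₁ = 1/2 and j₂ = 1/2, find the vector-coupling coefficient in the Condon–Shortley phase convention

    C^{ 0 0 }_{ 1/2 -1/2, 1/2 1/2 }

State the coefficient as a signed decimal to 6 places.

-0.707107

j₁+j₂−J=1  J+j₁−j₂=0  J−j₁+j₂=0  j₁+j₂+J+1=2
(j₁±m₁, j₂±m₂, J±M) = (0,1,1,0,0,0)
P² = 1/2
sum k=1..1:
  [1] −1/1 = -1
S = -1
C² = P²·S² = 1/2 ; C = -0.707107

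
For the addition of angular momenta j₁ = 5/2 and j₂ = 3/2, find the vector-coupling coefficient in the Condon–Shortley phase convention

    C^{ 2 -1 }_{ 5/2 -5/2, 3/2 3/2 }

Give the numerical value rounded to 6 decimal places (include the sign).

√[5·2!3!1!/7! · 0!5!3!0!1!3!] = √(360/7)
  +(−1)^2/∏(2,0,3,1,0,0)! = 1/12  (running 1/12)
⟨..|..⟩ = √(360/7)·(1/12) = +0.597614

+√(5/14) = +0.597614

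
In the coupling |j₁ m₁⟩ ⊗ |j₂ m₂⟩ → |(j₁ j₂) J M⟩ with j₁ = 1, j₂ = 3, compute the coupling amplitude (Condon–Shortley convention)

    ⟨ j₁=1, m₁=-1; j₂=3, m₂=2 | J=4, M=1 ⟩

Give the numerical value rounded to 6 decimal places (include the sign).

triangle: 0!×2!×6!/9! = 1440/362880
(j±m)!: 0!×2!×5!×1!×5!×3! = 172800
prefactor² = (2J+1)×Δ×N² = 43200/7
  k=0: +1/(0!×0!×2!×5!×0!×1!) = 1/240
Σ = 1/240  ⇒  CG² = 43200/7×1/240² = 3/28
CG = +√(3/28) = +0.327327

+0.327327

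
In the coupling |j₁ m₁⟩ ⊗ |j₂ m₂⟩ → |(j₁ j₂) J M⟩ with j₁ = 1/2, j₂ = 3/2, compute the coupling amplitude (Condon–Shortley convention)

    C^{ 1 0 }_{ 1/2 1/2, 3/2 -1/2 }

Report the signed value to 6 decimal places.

j₁+j₂−J=1  J+j₁−j₂=0  J−j₁+j₂=2  j₁+j₂+J+1=4
(j₁±m₁, j₂±m₂, J±M) = (1,0,1,2,1,1)
P² = 1/2
sum k=0..0:
  [0] +1/1 = 1
S = 1
C² = P²·S² = 1/2 ; C = +0.707107

+√(1/2) = +0.707107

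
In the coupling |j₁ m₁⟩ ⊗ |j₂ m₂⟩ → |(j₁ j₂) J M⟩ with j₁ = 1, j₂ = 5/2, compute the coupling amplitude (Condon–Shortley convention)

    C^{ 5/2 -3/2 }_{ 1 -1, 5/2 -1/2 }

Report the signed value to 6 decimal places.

-0.676123  (= −√(16/35))

triangle: 1!*1!*4!/7! = 24/5040
(j±m)!: 0!*2!*2!*3!*1!*4! = 576
prefactor² = (2J+1)*Δ*N² = 576/35
  k=1: −1/(1!*0!*1!*1!*0!*3!) = -1/6
Σ = -1/6  ⇒  CG² = 576/35*(-1/6)² = 16/35
CG = −√(16/35) = -0.676123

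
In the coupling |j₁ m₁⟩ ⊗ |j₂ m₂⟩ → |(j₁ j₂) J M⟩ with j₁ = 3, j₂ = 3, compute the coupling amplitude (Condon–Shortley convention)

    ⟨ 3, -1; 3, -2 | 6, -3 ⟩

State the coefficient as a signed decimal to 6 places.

√[13·0!6!6!/13! · 2!4!1!5!3!9!] = √(149299200/11)
  +(−1)^0/∏(0,0,4,1,2,5)! = 1/5760  (running 1/5760)
⟨..|..⟩ = √(149299200/11)·(1/5760) = +0.639602

+√(9/22) ≈ +0.639602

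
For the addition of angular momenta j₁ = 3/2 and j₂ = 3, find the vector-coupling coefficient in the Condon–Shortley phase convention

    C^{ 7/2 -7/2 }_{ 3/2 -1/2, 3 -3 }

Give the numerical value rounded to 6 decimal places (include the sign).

+0.816497

triangle: 1!*2!*5!/9! = 240/362880
(j±m)!: 1!*2!*0!*6!*0!*7! = 7257600
prefactor² = (2J+1)*Δ*N² = 38400
  k=0: +1/(0!*1!*2!*0!*0!*5!) = 1/240
Σ = 1/240  ⇒  CG² = 38400*1/240² = 2/3
CG = +√(2/3) = +0.816497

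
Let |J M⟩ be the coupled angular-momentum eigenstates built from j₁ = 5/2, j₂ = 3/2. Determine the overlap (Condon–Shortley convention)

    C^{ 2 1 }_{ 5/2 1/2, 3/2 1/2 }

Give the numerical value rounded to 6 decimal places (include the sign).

−√(25/84) ≈ -0.545545

triangle: 2!·3!·1!/7! = 12/5040
(j±m)!: 3!·2!·2!·1!·3!·1! = 144
prefactor² = (2J+1)·Δ·N² = 12/7
  k=1: −1/(1!·1!·1!·1!·2!·0!) = -1/2
  k=2: +1/(2!·0!·0!·0!·3!·1!) = 1/12
Σ = -5/12  ⇒  CG² = 12/7·(-5/12)² = 25/84
CG = −√(25/84) = -0.545545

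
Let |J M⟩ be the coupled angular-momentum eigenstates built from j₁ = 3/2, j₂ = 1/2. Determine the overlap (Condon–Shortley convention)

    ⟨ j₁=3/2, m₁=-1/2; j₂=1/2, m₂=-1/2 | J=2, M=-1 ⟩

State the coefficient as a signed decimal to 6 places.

+√(3/4) = +0.866025

√[5·0!3!1!/5! · 1!2!0!1!1!3!] = √(3)
  +(−1)^0/∏(0,0,2,0,1,1)! = 1/2  (running 1/2)
⟨..|..⟩ = √(3)·(1/2) = +0.866025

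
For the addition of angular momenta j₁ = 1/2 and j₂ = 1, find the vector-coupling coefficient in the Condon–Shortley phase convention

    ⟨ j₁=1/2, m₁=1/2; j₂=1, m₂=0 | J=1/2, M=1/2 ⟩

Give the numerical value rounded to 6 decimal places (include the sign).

√[2·1!0!1!/3! · 1!0!1!1!1!0!] = √(1/3)
  +(−1)^0/∏(0,1,0,1,0,0)! = 1  (running 1)
⟨..|..⟩ = √(1/3)·(1) = +0.577350

+√(1/3) = +0.577350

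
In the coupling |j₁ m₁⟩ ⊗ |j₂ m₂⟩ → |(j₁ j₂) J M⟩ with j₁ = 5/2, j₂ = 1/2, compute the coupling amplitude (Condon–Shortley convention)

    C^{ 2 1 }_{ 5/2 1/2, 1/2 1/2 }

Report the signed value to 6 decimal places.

√[5·1!4!0!/6! · 3!2!1!0!3!1!] = √(12)
  +(−1)^1/∏(1,0,1,0,3,0)! = -1/6  (running -1/6)
⟨..|..⟩ = √(12)·(-1/6) = -0.577350

−√(1/3) ≈ -0.577350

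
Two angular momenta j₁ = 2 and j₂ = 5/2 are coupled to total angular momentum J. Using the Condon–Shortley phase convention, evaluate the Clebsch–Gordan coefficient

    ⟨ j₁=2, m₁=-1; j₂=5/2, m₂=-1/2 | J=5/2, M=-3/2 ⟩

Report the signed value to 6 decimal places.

-0.414039  (= −√(6/35))

√[6·2!2!3!/8! · 1!3!2!3!1!4!] = √(216/35)
  +(−1)^1/∏(1,1,2,1,0,2)! = -1/4  (running -1/4)
  +(−1)^2/∏(2,0,1,0,1,3)! = 1/12  (running -1/6)
⟨..|..⟩ = √(216/35)·(-1/6) = -0.414039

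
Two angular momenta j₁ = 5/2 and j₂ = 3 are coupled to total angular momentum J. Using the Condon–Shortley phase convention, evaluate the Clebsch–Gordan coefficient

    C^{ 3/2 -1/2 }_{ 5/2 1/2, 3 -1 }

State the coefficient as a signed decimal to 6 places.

-0.097590

√[4·4!1!2!/8! · 3!2!2!4!1!2!] = √(192/35)
  +(−1)^1/∏(1,3,1,1,0,1)! = -1/6  (running -1/6)
  +(−1)^2/∏(2,2,0,0,1,2)! = 1/8  (running -1/24)
⟨..|..⟩ = √(192/35)·(-1/24) = -0.097590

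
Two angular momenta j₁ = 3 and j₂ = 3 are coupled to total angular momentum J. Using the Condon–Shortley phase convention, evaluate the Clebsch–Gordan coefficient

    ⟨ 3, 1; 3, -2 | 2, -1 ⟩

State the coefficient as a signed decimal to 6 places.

-0.422577

√[5·4!2!2!/9! · 4!2!1!5!1!3!] = √(320/7)
  +(−1)^0/∏(0,4,2,1,0,1)! = 1/48  (running 1/48)
  +(−1)^1/∏(1,3,1,0,1,2)! = -1/12  (running -1/16)
⟨..|..⟩ = √(320/7)·(-1/16) = -0.422577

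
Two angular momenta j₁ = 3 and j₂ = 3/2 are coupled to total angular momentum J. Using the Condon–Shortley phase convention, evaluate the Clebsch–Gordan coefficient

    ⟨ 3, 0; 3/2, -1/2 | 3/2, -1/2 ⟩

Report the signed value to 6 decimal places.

triangle: 3!×3!×0!/7! = 36/5040
(j±m)!: 3!×3!×1!×2!×1!×2! = 144
prefactor² = (2J+1)×Δ×N² = 144/35
  k=1: −1/(1!×2!×2!×0!×1!×0!) = -1/4
Σ = -1/4  ⇒  CG² = 144/35×(-1/4)² = 9/35
CG = −√(9/35) = -0.507093

−√(9/35) = -0.507093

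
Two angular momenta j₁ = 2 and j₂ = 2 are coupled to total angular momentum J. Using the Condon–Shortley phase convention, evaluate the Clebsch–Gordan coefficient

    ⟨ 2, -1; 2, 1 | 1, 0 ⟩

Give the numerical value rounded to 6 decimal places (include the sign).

j₁+j₂−J=3  J+j₁−j₂=1  J−j₁+j₂=1  j₁+j₂+J+1=6
(j₁±m₁, j₂±m₂, J±M) = (1,3,3,1,1,1)
P² = 9/10
sum k=2..3:
  [2] +1/2 = 1/2
  [3] −1/6 = -1/6
S = 1/3
C² = P²·S² = 1/10 ; C = +0.316228

+0.316228  (= +√(1/10))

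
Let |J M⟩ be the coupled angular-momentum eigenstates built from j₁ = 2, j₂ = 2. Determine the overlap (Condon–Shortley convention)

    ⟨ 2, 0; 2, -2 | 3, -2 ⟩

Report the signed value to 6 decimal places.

j₁+j₂−J=1  J+j₁−j₂=3  J−j₁+j₂=3  j₁+j₂+J+1=8
(j₁±m₁, j₂±m₂, J±M) = (2,2,0,4,1,5)
P² = 72
sum k=0..0:
  [0] +1/12 = 1/12
S = 1/12
C² = P²·S² = 1/2 ; C = +0.707107

+0.707107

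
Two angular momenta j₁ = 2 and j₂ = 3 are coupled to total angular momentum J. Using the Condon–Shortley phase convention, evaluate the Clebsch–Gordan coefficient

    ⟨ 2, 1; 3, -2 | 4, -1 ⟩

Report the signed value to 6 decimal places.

triangle: 1!×3!×5!/10! = 720/3628800
(j±m)!: 3!×1!×1!×5!×3!×5! = 518400
prefactor² = (2J+1)×Δ×N² = 6480/7
  k=0: +1/(0!×1!×1!×1!×2!×4!) = 1/48
  k=1: −1/(1!×0!×0!×0!×3!×5!) = -1/720
Σ = 7/360  ⇒  CG² = 6480/7×7/360² = 7/20
CG = +√(7/20) = +0.591608

+√(7/20) = +0.591608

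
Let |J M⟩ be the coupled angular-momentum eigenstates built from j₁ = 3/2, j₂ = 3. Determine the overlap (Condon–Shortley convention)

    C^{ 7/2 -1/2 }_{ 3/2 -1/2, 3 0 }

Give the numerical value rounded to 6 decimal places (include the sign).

−√(2/21) = -0.308607

j₁+j₂−J=1  J+j₁−j₂=2  J−j₁+j₂=5  j₁+j₂+J+1=9
(j₁±m₁, j₂±m₂, J±M) = (1,2,3,3,3,4)
P² = 384/7
sum k=0..1:
  [0] +1/24 = 1/24
  [1] −1/12 = -1/12
S = -1/24
C² = P²·S² = 2/21 ; C = -0.308607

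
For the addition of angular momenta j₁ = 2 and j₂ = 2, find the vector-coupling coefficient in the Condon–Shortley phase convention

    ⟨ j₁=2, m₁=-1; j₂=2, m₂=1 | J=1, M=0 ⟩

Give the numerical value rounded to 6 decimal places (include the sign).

+√(1/10) ≈ +0.316228

j₁+j₂−J=3  J+j₁−j₂=1  J−j₁+j₂=1  j₁+j₂+J+1=6
(j₁±m₁, j₂±m₂, J±M) = (1,3,3,1,1,1)
P² = 9/10
sum k=2..3:
  [2] +1/2 = 1/2
  [3] −1/6 = -1/6
S = 1/3
C² = P²·S² = 1/10 ; C = +0.316228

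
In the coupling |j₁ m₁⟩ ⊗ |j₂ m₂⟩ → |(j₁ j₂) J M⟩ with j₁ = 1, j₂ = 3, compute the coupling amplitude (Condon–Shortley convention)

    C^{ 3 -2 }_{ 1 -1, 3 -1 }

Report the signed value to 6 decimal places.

√[7·1!1!5!/8! · 0!2!2!4!1!5!] = √(240)
  +(−1)^1/∏(1,0,1,1,0,4)! = -1/24  (running -1/24)
⟨..|..⟩ = √(240)·(-1/24) = -0.645497

-0.645497  (= −√(5/12))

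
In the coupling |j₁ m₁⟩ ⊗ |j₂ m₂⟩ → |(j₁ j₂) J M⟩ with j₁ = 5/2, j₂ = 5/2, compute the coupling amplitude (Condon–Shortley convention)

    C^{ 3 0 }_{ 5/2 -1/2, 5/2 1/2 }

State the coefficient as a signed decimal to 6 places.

√[7·2!3!3!/9! · 2!3!3!2!3!3!] = √(36/5)
  +(−1)^0/∏(0,2,3,3,0,0)! = 1/72  (running 1/72)
  +(−1)^1/∏(1,1,2,2,1,1)! = -1/4  (running -17/72)
  +(−1)^2/∏(2,0,1,1,2,2)! = 1/8  (running -1/9)
⟨..|..⟩ = √(36/5)·(-1/9) = -0.298142

-0.298142  (= −√(4/45))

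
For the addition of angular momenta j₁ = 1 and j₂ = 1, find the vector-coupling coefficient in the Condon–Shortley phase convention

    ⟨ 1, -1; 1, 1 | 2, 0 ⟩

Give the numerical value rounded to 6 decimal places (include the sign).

√[5·0!2!2!/5! · 0!2!2!0!2!2!] = √(8/3)
  +(−1)^0/∏(0,0,2,2,0,0)! = 1/4  (running 1/4)
⟨..|..⟩ = √(8/3)·(1/4) = +0.408248

+√(1/6) ≈ +0.408248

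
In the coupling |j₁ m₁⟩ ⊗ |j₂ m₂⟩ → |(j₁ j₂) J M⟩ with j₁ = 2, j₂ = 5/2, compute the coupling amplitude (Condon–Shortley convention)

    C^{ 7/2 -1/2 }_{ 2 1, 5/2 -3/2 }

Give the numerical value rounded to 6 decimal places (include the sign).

+√(121/315) ≈ +0.619780

triangle: 1!×3!×4!/9! = 144/362880
(j±m)!: 3!×1!×1!×4!×3!×4! = 20736
prefactor² = (2J+1)×Δ×N² = 2304/35
  k=0: +1/(0!×1!×1!×1!×2!×3!) = 1/12
  k=1: −1/(1!×0!×0!×0!×3!×4!) = -1/144
Σ = 11/144  ⇒  CG² = 2304/35×11/144² = 121/315
CG = +√(121/315) = +0.619780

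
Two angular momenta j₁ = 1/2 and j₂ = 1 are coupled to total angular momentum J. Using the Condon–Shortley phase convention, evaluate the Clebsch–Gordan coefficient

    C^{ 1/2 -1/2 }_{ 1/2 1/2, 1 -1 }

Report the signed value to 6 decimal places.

j₁+j₂−J=1  J+j₁−j₂=0  J−j₁+j₂=1  j₁+j₂+J+1=3
(j₁±m₁, j₂±m₂, J±M) = (1,0,0,2,0,1)
P² = 2/3
sum k=0..0:
  [0] +1/1 = 1
S = 1
C² = P²·S² = 2/3 ; C = +0.816497

+√(2/3) = +0.816497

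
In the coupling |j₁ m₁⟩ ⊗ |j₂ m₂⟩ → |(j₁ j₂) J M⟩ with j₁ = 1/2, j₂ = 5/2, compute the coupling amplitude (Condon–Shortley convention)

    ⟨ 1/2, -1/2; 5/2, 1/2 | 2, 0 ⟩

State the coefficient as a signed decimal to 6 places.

j₁+j₂−J=1  J+j₁−j₂=0  J−j₁+j₂=4  j₁+j₂+J+1=6
(j₁±m₁, j₂±m₂, J±M) = (0,1,3,2,2,2)
P² = 8
sum k=1..1:
  [1] −1/4 = -1/4
S = -1/4
C² = P²·S² = 1/2 ; C = -0.707107

-0.707107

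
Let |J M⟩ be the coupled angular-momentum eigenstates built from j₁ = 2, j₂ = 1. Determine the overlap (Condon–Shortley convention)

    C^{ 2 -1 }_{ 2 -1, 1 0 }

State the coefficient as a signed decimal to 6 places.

-0.408248  (= −√(1/6))

√[5·1!3!1!/6! · 1!3!1!1!1!3!] = √(3/2)
  +(−1)^0/∏(0,1,3,1,0,0)! = 1/6  (running 1/6)
  +(−1)^1/∏(1,0,2,0,1,1)! = -1/2  (running -1/3)
⟨..|..⟩ = √(3/2)·(-1/3) = -0.408248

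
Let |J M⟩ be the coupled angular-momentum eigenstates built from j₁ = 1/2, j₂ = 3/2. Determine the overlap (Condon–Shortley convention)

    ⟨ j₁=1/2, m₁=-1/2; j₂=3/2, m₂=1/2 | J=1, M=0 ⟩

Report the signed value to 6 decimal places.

-0.707107

j₁+j₂−J=1  J+j₁−j₂=0  J−j₁+j₂=2  j₁+j₂+J+1=4
(j₁±m₁, j₂±m₂, J±M) = (0,1,2,1,1,1)
P² = 1/2
sum k=1..1:
  [1] −1/1 = -1
S = -1
C² = P²·S² = 1/2 ; C = -0.707107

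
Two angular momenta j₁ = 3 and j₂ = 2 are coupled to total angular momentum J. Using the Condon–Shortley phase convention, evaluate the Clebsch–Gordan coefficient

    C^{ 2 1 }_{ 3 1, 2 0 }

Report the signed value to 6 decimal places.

j₁+j₂−J=3  J+j₁−j₂=3  J−j₁+j₂=1  j₁+j₂+J+1=8
(j₁±m₁, j₂±m₂, J±M) = (4,2,2,2,3,1)
P² = 36/7
sum k=1..2:
  [1] −1/4 = -1/4
  [2] +1/12 = 1/12
S = -1/6
C² = P²·S² = 1/7 ; C = -0.377964

−√(1/7) ≈ -0.377964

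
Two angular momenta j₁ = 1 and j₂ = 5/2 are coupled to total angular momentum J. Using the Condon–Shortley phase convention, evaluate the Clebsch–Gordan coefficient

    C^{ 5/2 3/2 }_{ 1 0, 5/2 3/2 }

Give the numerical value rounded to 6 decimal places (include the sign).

√[6·1!1!4!/7! · 1!1!4!1!4!1!] = √(576/35)
  +(−1)^0/∏(0,1,1,4,0,0)! = 1/24  (running 1/24)
  +(−1)^1/∏(1,0,0,3,1,1)! = -1/6  (running -1/8)
⟨..|..⟩ = √(576/35)·(-1/8) = -0.507093

−√(9/35) = -0.507093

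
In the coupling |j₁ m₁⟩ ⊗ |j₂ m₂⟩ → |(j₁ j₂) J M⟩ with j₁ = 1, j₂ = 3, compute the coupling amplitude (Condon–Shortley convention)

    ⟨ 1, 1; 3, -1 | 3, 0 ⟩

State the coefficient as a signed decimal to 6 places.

+√(1/2) ≈ +0.707107

j₁+j₂−J=1  J+j₁−j₂=1  J−j₁+j₂=5  j₁+j₂+J+1=8
(j₁±m₁, j₂±m₂, J±M) = (2,0,2,4,3,3)
P² = 72
sum k=0..0:
  [0] +1/12 = 1/12
S = 1/12
C² = P²·S² = 1/2 ; C = +0.707107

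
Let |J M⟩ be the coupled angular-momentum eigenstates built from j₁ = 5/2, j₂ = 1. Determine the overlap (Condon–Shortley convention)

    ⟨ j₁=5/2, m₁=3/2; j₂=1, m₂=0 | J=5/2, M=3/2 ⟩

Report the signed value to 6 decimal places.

√[6·1!4!1!/7! · 4!1!1!1!4!1!] = √(576/35)
  +(−1)^0/∏(0,1,1,1,3,0)! = 1/6  (running 1/6)
  +(−1)^1/∏(1,0,0,0,4,1)! = -1/24  (running 1/8)
⟨..|..⟩ = √(576/35)·(1/8) = +0.507093

+0.507093  (= +√(9/35))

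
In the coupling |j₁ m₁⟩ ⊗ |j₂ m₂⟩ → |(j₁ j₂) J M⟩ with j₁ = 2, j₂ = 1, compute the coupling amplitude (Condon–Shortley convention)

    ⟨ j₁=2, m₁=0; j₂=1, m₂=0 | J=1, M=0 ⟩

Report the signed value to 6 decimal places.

−√(2/5) = -0.632456

j₁+j₂−J=2  J+j₁−j₂=2  J−j₁+j₂=0  j₁+j₂+J+1=5
(j₁±m₁, j₂±m₂, J±M) = (2,2,1,1,1,1)
P² = 2/5
sum k=1..1:
  [1] −1/1 = -1
S = -1
C² = P²·S² = 2/5 ; C = -0.632456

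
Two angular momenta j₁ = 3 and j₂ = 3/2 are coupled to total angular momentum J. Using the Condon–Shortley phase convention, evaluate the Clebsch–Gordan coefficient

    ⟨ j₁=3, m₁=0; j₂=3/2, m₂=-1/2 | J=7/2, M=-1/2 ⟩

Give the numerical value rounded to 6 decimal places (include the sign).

j₁+j₂−J=1  J+j₁−j₂=5  J−j₁+j₂=2  j₁+j₂+J+1=9
(j₁±m₁, j₂±m₂, J±M) = (3,3,1,2,3,4)
P² = 384/7
sum k=0..1:
  [0] +1/12 = 1/12
  [1] −1/24 = -1/24
S = 1/24
C² = P²·S² = 2/21 ; C = +0.308607

+0.308607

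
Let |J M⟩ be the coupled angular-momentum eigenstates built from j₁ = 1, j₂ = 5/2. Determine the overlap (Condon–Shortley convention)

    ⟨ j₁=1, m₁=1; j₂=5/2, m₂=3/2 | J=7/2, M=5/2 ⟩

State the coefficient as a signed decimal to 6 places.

j₁+j₂−J=0  J+j₁−j₂=2  J−j₁+j₂=5  j₁+j₂+J+1=8
(j₁±m₁, j₂±m₂, J±M) = (2,0,4,1,6,1)
P² = 11520/7
sum k=0..0:
  [0] +1/48 = 1/48
S = 1/48
C² = P²·S² = 5/7 ; C = +0.845154

+√(5/7) ≈ +0.845154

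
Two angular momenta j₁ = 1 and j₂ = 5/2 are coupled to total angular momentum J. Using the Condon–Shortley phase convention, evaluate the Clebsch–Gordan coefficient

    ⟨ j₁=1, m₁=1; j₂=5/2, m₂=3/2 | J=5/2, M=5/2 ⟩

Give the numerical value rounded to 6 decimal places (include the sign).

triangle: 1!*1!*4!/7! = 24/5040
(j±m)!: 2!*0!*4!*1!*5!*0! = 5760
prefactor² = (2J+1)*Δ*N² = 1152/7
  k=0: +1/(0!*1!*0!*4!*1!*0!) = 1/24
Σ = 1/24  ⇒  CG² = 1152/7*1/24² = 2/7
CG = +√(2/7) = +0.534522

+√(2/7) ≈ +0.534522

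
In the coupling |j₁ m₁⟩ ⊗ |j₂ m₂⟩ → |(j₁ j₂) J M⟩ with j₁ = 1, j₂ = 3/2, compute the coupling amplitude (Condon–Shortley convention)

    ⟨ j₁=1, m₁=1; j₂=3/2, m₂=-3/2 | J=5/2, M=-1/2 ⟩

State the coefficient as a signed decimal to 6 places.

+0.316228  (= +√(1/10))

triangle: 0!*2!*3!/6! = 12/720
(j±m)!: 2!*0!*0!*3!*2!*3! = 144
prefactor² = (2J+1)*Δ*N² = 72/5
  k=0: +1/(0!*0!*0!*0!*2!*3!) = 1/12
Σ = 1/12  ⇒  CG² = 72/5*1/12² = 1/10
CG = +√(1/10) = +0.316228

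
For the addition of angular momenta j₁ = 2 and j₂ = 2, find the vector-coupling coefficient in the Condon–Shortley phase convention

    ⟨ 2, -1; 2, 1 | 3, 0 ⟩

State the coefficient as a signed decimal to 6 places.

triangle: 1!·3!·3!/8! = 36/40320
(j±m)!: 1!·3!·3!·1!·3!·3! = 1296
prefactor² = (2J+1)·Δ·N² = 81/10
  k=0: +1/(0!·1!·3!·3!·0!·0!) = 1/36
  k=1: −1/(1!·0!·2!·2!·1!·1!) = -1/4
Σ = -2/9  ⇒  CG² = 81/10·(-2/9)² = 2/5
CG = −√(2/5) = -0.632456

-0.632456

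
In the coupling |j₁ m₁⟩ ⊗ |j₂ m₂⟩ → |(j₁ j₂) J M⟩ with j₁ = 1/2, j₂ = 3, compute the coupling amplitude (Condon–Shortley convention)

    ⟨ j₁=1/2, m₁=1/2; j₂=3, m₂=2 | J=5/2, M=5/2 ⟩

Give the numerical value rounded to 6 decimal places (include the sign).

+0.377964

j₁+j₂−J=1  J+j₁−j₂=0  J−j₁+j₂=5  j₁+j₂+J+1=7
(j₁±m₁, j₂±m₂, J±M) = (1,0,5,1,5,0)
P² = 14400/7
sum k=0..0:
  [0] +1/120 = 1/120
S = 1/120
C² = P²·S² = 1/7 ; C = +0.377964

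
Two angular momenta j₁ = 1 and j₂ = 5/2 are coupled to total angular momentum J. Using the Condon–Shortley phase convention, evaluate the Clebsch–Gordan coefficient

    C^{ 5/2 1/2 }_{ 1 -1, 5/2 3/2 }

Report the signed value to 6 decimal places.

triangle: 1!×1!×4!/7! = 24/5040
(j±m)!: 0!×2!×4!×1!×3!×2! = 576
prefactor² = (2J+1)×Δ×N² = 576/35
  k=1: −1/(1!×0!×1!×3!×0!×1!) = -1/6
Σ = -1/6  ⇒  CG² = 576/35×(-1/6)² = 16/35
CG = −√(16/35) = -0.676123

-0.676123  (= −√(16/35))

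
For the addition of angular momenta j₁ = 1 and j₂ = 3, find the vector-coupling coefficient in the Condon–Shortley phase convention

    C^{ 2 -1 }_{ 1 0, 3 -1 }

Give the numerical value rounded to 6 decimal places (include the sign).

−√(8/21) = -0.617213

√[5·2!0!4!/7! · 1!1!2!4!1!3!] = √(96/7)
  +(−1)^1/∏(1,1,0,1,0,3)! = -1/6  (running -1/6)
⟨..|..⟩ = √(96/7)·(-1/6) = -0.617213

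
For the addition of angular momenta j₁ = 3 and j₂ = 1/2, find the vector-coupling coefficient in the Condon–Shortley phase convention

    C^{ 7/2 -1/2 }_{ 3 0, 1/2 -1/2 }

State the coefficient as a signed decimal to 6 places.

triangle: 0!×6!×1!/8! = 720/40320
(j±m)!: 3!×3!×0!×1!×3!×4! = 5184
prefactor² = (2J+1)×Δ×N² = 5184/7
  k=0: +1/(0!×0!×3!×0!×3!×1!) = 1/36
Σ = 1/36  ⇒  CG² = 5184/7×1/36² = 4/7
CG = +√(4/7) = +0.755929

+√(4/7) ≈ +0.755929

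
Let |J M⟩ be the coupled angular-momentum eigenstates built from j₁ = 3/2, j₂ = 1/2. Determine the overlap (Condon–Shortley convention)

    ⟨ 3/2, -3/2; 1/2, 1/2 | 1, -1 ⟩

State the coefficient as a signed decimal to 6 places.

-0.866025  (= −√(3/4))

triangle: 1!·2!·0!/4! = 2/24
(j±m)!: 0!·3!·1!·0!·0!·2! = 12
prefactor² = (2J+1)·Δ·N² = 3
  k=1: −1/(1!·0!·2!·0!·0!·0!) = -1/2
Σ = -1/2  ⇒  CG² = 3·(-1/2)² = 3/4
CG = −√(3/4) = -0.866025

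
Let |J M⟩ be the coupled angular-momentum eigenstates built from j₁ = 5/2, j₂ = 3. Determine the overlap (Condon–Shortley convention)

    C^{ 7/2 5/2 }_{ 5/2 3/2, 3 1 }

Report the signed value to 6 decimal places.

√[8·2!3!4!/10! · 4!1!4!2!6!1!] = √(18432/35)
  +(−1)^0/∏(0,2,1,4,2,0)! = 1/96  (running 1/96)
  +(−1)^1/∏(1,1,0,3,3,1)! = -1/36  (running -5/288)
⟨..|..⟩ = √(18432/35)·(-5/288) = -0.398410

−√(10/63) = -0.398410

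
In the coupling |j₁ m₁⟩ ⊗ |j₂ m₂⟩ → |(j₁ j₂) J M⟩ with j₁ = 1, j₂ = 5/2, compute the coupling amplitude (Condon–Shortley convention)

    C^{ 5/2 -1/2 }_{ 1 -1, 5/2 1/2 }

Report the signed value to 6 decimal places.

triangle: 1!×1!×4!/7! = 24/5040
(j±m)!: 0!×2!×3!×2!×2!×3! = 288
prefactor² = (2J+1)×Δ×N² = 288/35
  k=1: −1/(1!×0!×1!×2!×0!×2!) = -1/4
Σ = -1/4  ⇒  CG² = 288/35×(-1/4)² = 18/35
CG = −√(18/35) = -0.717137

−√(18/35) ≈ -0.717137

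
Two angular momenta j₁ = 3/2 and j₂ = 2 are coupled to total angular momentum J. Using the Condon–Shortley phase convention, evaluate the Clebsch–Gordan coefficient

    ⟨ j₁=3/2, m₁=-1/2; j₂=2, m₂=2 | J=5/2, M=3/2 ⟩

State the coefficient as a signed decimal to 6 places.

−√(16/35) = -0.676123

triangle: 1!*2!*3!/7! = 12/5040
(j±m)!: 1!*2!*4!*0!*4!*1! = 1152
prefactor² = (2J+1)*Δ*N² = 576/35
  k=1: −1/(1!*0!*1!*3!*1!*0!) = -1/6
Σ = -1/6  ⇒  CG² = 576/35*(-1/6)² = 16/35
CG = −√(16/35) = -0.676123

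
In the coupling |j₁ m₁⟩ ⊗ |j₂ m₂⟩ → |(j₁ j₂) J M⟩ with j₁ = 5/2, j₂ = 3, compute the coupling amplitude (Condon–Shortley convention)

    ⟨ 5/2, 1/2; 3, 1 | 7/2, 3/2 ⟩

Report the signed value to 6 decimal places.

triangle: 2!*3!*4!/10! = 288/3628800
(j±m)!: 3!*2!*4!*2!*5!*2! = 138240
prefactor² = (2J+1)*Δ*N² = 3072/35
  k=0: +1/(0!*2!*2!*4!*1!*0!) = 1/96
  k=1: −1/(1!*1!*1!*3!*2!*1!) = -1/12
  k=2: +1/(2!*0!*0!*2!*3!*2!) = 1/48
Σ = -5/96  ⇒  CG² = 3072/35*(-5/96)² = 5/21
CG = −√(5/21) = -0.487950

−√(5/21) = -0.487950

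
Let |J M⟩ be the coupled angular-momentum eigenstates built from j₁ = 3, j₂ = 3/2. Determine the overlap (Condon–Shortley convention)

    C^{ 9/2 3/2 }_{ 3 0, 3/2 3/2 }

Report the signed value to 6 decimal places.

+√(5/21) ≈ +0.487950

triangle: 0!*6!*3!/10! = 4320/3628800
(j±m)!: 3!*3!*3!*0!*6!*3! = 933120
prefactor² = (2J+1)*Δ*N² = 77760/7
  k=0: +1/(0!*0!*3!*3!*3!*0!) = 1/216
Σ = 1/216  ⇒  CG² = 77760/7*1/216² = 5/21
CG = +√(5/21) = +0.487950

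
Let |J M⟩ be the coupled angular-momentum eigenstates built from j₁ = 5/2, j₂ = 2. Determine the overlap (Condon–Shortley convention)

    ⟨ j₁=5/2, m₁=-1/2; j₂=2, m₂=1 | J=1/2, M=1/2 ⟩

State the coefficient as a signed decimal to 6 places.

−√(2/15) = -0.365148

√[2·4!1!0!/6! · 2!3!3!1!1!0!] = √(24/5)
  +(−1)^3/∏(3,1,0,0,1,0)! = -1/6  (running -1/6)
⟨..|..⟩ = √(24/5)·(-1/6) = -0.365148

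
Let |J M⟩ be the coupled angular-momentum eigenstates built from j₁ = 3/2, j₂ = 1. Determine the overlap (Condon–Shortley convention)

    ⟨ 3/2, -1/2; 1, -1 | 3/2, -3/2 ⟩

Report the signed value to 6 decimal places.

triangle: 1!×2!×1!/5! = 2/120
(j±m)!: 1!×2!×0!×2!×0!×3! = 24
prefactor² = (2J+1)×Δ×N² = 8/5
  k=0: +1/(0!×1!×2!×0!×0!×1!) = 1/2
Σ = 1/2  ⇒  CG² = 8/5×1/2² = 2/5
CG = +√(2/5) = +0.632456

+√(2/5) ≈ +0.632456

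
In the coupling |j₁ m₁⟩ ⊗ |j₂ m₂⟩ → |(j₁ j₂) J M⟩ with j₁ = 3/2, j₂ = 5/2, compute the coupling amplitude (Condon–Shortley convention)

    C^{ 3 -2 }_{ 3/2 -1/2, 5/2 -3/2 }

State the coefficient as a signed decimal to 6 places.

+√(1/12) ≈ +0.288675

√[7·1!2!4!/8! · 1!2!1!4!1!5!] = √(48)
  +(−1)^0/∏(0,1,2,1,0,3)! = 1/12  (running 1/12)
  +(−1)^1/∏(1,0,1,0,1,4)! = -1/24  (running 1/24)
⟨..|..⟩ = √(48)·(1/24) = +0.288675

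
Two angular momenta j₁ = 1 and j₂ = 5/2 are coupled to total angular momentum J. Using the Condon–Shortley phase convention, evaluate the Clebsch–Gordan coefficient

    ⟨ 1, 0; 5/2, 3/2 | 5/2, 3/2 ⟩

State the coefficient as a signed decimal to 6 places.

-0.507093

√[6·1!1!4!/7! · 1!1!4!1!4!1!] = √(576/35)
  +(−1)^0/∏(0,1,1,4,0,0)! = 1/24  (running 1/24)
  +(−1)^1/∏(1,0,0,3,1,1)! = -1/6  (running -1/8)
⟨..|..⟩ = √(576/35)·(-1/8) = -0.507093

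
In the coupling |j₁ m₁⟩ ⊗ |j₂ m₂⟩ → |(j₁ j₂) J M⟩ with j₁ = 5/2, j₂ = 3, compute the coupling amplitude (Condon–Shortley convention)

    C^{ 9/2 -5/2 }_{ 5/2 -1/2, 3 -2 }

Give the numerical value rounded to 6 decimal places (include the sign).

+√(49/198) = +0.497468

√[10·1!4!5!/11! · 2!3!1!5!2!7!] = √(115200/11)
  +(−1)^0/∏(0,1,3,1,1,4)! = 1/144  (running 1/144)
  +(−1)^1/∏(1,0,2,0,2,5)! = -1/480  (running 7/1440)
⟨..|..⟩ = √(115200/11)·(7/1440) = +0.497468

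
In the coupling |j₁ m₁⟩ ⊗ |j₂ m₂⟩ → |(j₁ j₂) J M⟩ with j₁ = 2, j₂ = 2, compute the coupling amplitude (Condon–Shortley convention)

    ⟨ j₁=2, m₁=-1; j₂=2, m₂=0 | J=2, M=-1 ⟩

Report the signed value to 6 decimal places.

√[5·2!2!2!/7! · 1!3!2!2!1!3!] = √(8/7)
  +(−1)^1/∏(1,1,2,1,0,1)! = -1/2  (running -1/2)
  +(−1)^2/∏(2,0,1,0,1,2)! = 1/4  (running -1/4)
⟨..|..⟩ = √(8/7)·(-1/4) = -0.267261

−√(1/14) = -0.267261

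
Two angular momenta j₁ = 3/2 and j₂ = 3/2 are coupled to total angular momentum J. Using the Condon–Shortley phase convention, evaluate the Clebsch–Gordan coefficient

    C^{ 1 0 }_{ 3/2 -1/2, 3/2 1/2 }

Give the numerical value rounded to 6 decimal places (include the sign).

-0.223607

triangle: 2!×1!×1!/5! = 2/120
(j±m)!: 1!×2!×2!×1!×1!×1! = 4
prefactor² = (2J+1)×Δ×N² = 1/5
  k=1: −1/(1!×1!×1!×1!×0!×0!) = -1
  k=2: +1/(2!×0!×0!×0!×1!×1!) = 1/2
Σ = -1/2  ⇒  CG² = 1/5×(-1/2)² = 1/20
CG = −√(1/20) = -0.223607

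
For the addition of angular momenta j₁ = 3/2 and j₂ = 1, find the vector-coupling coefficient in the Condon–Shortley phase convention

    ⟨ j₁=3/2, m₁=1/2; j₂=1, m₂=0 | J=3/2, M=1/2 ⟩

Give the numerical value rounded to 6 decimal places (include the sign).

+√(1/15) = +0.258199

j₁+j₂−J=1  J+j₁−j₂=2  J−j₁+j₂=1  j₁+j₂+J+1=5
(j₁±m₁, j₂±m₂, J±M) = (2,1,1,1,2,1)
P² = 4/15
sum k=0..1:
  [0] +1/1 = 1
  [1] −1/2 = -1/2
S = 1/2
C² = P²·S² = 1/15 ; C = +0.258199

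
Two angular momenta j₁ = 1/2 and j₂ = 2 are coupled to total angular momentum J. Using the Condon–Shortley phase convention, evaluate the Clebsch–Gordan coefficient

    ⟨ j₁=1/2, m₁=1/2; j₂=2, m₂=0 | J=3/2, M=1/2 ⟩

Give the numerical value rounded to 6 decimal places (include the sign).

+√(2/5) = +0.632456

j₁+j₂−J=1  J+j₁−j₂=0  J−j₁+j₂=3  j₁+j₂+J+1=5
(j₁±m₁, j₂±m₂, J±M) = (1,0,2,2,2,1)
P² = 8/5
sum k=0..0:
  [0] +1/2 = 1/2
S = 1/2
C² = P²·S² = 2/5 ; C = +0.632456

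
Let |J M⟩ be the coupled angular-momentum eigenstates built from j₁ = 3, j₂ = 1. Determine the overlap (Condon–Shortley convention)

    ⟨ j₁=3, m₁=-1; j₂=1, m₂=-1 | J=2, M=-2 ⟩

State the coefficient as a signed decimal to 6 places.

+0.218218

triangle: 2!·4!·0!/7! = 48/5040
(j±m)!: 2!·4!·0!·2!·0!·4! = 2304
prefactor² = (2J+1)·Δ·N² = 768/7
  k=0: +1/(0!·2!·4!·0!·0!·0!) = 1/48
Σ = 1/48  ⇒  CG² = 768/7·1/48² = 1/21
CG = +√(1/21) = +0.218218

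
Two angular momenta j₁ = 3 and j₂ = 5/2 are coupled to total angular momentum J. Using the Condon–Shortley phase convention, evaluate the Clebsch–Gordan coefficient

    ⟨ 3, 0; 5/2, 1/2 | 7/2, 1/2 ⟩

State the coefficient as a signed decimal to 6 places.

triangle: 2!*4!*3!/10! = 288/3628800
(j±m)!: 3!*3!*3!*2!*4!*3! = 62208
prefactor² = (2J+1)*Δ*N² = 6912/175
  k=0: +1/(0!*2!*3!*3!*1!*0!) = 1/72
  k=1: −1/(1!*1!*2!*2!*2!*1!) = -1/8
  k=2: +1/(2!*0!*1!*1!*3!*2!) = 1/24
Σ = -5/72  ⇒  CG² = 6912/175*(-5/72)² = 4/21
CG = −√(4/21) = -0.436436

−√(4/21) ≈ -0.436436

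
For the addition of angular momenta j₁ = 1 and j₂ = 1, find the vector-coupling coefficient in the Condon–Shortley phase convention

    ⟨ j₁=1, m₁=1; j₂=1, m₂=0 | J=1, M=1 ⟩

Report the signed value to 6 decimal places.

triangle: 1!·1!·1!/4! = 1/24
(j±m)!: 2!·0!·1!·1!·2!·0! = 4
prefactor² = (2J+1)·Δ·N² = 1/2
  k=0: +1/(0!·1!·0!·1!·1!·0!) = 1
Σ = 1  ⇒  CG² = 1/2·1² = 1/2
CG = +√(1/2) = +0.707107

+√(1/2) ≈ +0.707107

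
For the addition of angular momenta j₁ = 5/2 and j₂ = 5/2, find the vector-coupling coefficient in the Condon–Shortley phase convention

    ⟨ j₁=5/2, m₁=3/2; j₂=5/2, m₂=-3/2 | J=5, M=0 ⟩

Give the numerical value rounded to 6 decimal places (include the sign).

+0.314970  (= +√(25/252))

j₁+j₂−J=0  J+j₁−j₂=5  J−j₁+j₂=5  j₁+j₂+J+1=11
(j₁±m₁, j₂±m₂, J±M) = (4,1,1,4,5,5)
P² = 230400/7
sum k=0..0:
  [0] +1/576 = 1/576
S = 1/576
C² = P²·S² = 25/252 ; C = +0.314970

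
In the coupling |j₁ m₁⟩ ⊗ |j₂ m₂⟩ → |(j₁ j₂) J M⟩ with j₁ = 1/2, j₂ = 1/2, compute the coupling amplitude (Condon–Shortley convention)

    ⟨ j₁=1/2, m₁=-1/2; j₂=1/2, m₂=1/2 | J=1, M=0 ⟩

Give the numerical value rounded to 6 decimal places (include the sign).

+√(1/2) = +0.707107

triangle: 0!·1!·1!/3! = 1/6
(j±m)!: 0!·1!·1!·0!·1!·1! = 1
prefactor² = (2J+1)·Δ·N² = 1/2
  k=0: +1/(0!·0!·1!·1!·0!·0!) = 1
Σ = 1  ⇒  CG² = 1/2·1² = 1/2
CG = +√(1/2) = +0.707107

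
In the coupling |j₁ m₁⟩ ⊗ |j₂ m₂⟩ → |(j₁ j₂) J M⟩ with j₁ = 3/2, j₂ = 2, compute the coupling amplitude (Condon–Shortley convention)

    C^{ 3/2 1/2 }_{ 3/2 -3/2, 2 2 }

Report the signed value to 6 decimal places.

j₁+j₂−J=2  J+j₁−j₂=1  J−j₁+j₂=2  j₁+j₂+J+1=6
(j₁±m₁, j₂±m₂, J±M) = (0,3,4,0,2,1)
P² = 32/5
sum k=2..2:
  [2] +1/4 = 1/4
S = 1/4
C² = P²·S² = 2/5 ; C = +0.632456

+0.632456  (= +√(2/5))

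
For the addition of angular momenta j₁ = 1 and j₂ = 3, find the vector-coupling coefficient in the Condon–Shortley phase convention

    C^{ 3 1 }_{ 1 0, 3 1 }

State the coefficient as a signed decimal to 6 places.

√[7·1!1!5!/8! · 1!1!4!2!4!2!] = √(48)
  +(−1)^0/∏(0,1,1,4,0,1)! = 1/24  (running 1/24)
  +(−1)^1/∏(1,0,0,3,1,2)! = -1/12  (running -1/24)
⟨..|..⟩ = √(48)·(-1/24) = -0.288675

-0.288675  (= −√(1/12))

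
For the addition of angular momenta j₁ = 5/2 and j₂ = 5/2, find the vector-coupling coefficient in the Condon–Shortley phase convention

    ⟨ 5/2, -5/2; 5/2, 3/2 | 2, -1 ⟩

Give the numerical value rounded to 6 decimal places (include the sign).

-0.597614  (= −√(5/14))

√[5·3!2!2!/8! · 0!5!4!1!1!3!] = √(360/7)
  +(−1)^3/∏(3,0,2,1,0,1)! = -1/12  (running -1/12)
⟨..|..⟩ = √(360/7)·(-1/12) = -0.597614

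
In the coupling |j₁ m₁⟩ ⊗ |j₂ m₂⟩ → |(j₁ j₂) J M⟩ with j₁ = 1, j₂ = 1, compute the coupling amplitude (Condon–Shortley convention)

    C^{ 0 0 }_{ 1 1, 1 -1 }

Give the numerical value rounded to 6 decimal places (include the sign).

√[1·2!0!0!/3! · 2!0!0!2!0!0!] = √(4/3)
  +(−1)^0/∏(0,2,0,0,0,0)! = 1/2  (running 1/2)
⟨..|..⟩ = √(4/3)·(1/2) = +0.577350

+0.577350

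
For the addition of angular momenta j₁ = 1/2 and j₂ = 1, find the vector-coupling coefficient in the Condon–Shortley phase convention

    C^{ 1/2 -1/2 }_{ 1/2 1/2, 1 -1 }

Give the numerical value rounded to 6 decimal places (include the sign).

+0.816497

j₁+j₂−J=1  J+j₁−j₂=0  J−j₁+j₂=1  j₁+j₂+J+1=3
(j₁±m₁, j₂±m₂, J±M) = (1,0,0,2,0,1)
P² = 2/3
sum k=0..0:
  [0] +1/1 = 1
S = 1
C² = P²·S² = 2/3 ; C = +0.816497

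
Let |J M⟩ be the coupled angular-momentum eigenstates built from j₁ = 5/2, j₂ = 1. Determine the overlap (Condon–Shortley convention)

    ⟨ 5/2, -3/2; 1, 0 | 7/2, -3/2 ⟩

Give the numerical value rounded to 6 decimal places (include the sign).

+√(10/21) ≈ +0.690066

j₁+j₂−J=0  J+j₁−j₂=5  J−j₁+j₂=2  j₁+j₂+J+1=8
(j₁±m₁, j₂±m₂, J±M) = (1,4,1,1,2,5)
P² = 1920/7
sum k=0..0:
  [0] +1/24 = 1/24
S = 1/24
C² = P²·S² = 10/21 ; C = +0.690066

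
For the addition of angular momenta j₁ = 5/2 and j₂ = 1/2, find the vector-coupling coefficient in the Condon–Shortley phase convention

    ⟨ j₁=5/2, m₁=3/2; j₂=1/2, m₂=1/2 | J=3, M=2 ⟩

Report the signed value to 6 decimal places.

+0.912871

triangle: 0!·5!·1!/7! = 120/5040
(j±m)!: 4!·1!·1!·0!·5!·1! = 2880
prefactor² = (2J+1)·Δ·N² = 480
  k=0: +1/(0!·0!·1!·1!·4!·0!) = 1/24
Σ = 1/24  ⇒  CG² = 480·1/24² = 5/6
CG = +√(5/6) = +0.912871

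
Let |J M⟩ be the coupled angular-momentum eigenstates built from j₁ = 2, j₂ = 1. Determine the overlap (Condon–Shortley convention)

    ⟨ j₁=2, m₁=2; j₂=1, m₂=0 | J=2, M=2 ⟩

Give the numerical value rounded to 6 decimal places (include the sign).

+√(2/3) = +0.816497

triangle: 1!*3!*1!/6! = 6/720
(j±m)!: 4!*0!*1!*1!*4!*0! = 576
prefactor² = (2J+1)*Δ*N² = 24
  k=0: +1/(0!*1!*0!*1!*3!*0!) = 1/6
Σ = 1/6  ⇒  CG² = 24*1/6² = 2/3
CG = +√(2/3) = +0.816497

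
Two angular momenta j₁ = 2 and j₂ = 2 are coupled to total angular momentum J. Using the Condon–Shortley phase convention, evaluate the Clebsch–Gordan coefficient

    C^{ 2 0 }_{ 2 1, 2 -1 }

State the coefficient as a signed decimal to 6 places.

√[5·2!2!2!/7! · 3!1!1!3!2!2!] = √(8/7)
  +(−1)^0/∏(0,2,1,1,1,1)! = 1/2  (running 1/2)
  +(−1)^1/∏(1,1,0,0,2,2)! = -1/4  (running 1/4)
⟨..|..⟩ = √(8/7)·(1/4) = +0.267261

+√(1/14) = +0.267261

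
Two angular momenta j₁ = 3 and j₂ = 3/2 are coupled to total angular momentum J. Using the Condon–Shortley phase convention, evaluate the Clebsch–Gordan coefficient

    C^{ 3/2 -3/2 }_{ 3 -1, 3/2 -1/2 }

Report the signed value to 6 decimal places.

√[4·3!3!0!/7! · 2!4!1!2!0!3!] = √(576/35)
  +(−1)^1/∏(1,2,3,0,0,0)! = -1/12  (running -1/12)
⟨..|..⟩ = √(576/35)·(-1/12) = -0.338062

−√(4/35) = -0.338062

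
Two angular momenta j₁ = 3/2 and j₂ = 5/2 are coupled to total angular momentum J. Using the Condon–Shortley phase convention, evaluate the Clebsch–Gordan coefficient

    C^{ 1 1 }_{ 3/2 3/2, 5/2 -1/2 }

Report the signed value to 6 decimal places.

√[3·3!0!2!/6! · 3!0!2!3!2!0!] = √(36/5)
  +(−1)^0/∏(0,3,0,2,0,0)! = 1/12  (running 1/12)
⟨..|..⟩ = √(36/5)·(1/12) = +0.223607

+√(1/20) ≈ +0.223607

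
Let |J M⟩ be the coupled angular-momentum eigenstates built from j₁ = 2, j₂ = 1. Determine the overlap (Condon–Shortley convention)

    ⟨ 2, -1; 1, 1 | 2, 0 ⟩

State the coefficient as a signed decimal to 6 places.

-0.707107  (= −√(1/2))

triangle: 1!×3!×1!/6! = 6/720
(j±m)!: 1!×3!×2!×0!×2!×2! = 48
prefactor² = (2J+1)×Δ×N² = 2
  k=1: −1/(1!×0!×2!×1!×1!×0!) = -1/2
Σ = -1/2  ⇒  CG² = 2×(-1/2)² = 1/2
CG = −√(1/2) = -0.707107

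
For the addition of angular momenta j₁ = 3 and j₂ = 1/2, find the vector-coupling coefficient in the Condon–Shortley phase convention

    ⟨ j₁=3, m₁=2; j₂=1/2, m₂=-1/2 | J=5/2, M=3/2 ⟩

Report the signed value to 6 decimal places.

+√(5/7) ≈ +0.845154

triangle: 1!×5!×0!/7! = 120/5040
(j±m)!: 5!×1!×0!×1!×4!×1! = 2880
prefactor² = (2J+1)×Δ×N² = 2880/7
  k=0: +1/(0!×1!×1!×0!×4!×0!) = 1/24
Σ = 1/24  ⇒  CG² = 2880/7×1/24² = 5/7
CG = +√(5/7) = +0.845154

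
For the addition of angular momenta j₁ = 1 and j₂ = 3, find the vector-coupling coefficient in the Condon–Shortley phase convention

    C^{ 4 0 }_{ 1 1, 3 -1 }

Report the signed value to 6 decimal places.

+0.462910  (= +√(3/14))

√[9·0!2!6!/9! · 2!0!2!4!4!4!] = √(13824/7)
  +(−1)^0/∏(0,0,0,2,2,4)! = 1/96  (running 1/96)
⟨..|..⟩ = √(13824/7)·(1/96) = +0.462910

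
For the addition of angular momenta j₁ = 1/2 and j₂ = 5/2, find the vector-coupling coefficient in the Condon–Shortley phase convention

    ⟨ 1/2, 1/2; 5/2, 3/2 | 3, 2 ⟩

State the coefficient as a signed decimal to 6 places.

+0.912871

triangle: 0!·1!·5!/7! = 120/5040
(j±m)!: 1!·0!·4!·1!·5!·1! = 2880
prefactor² = (2J+1)·Δ·N² = 480
  k=0: +1/(0!·0!·0!·4!·1!·1!) = 1/24
Σ = 1/24  ⇒  CG² = 480·1/24² = 5/6
CG = +√(5/6) = +0.912871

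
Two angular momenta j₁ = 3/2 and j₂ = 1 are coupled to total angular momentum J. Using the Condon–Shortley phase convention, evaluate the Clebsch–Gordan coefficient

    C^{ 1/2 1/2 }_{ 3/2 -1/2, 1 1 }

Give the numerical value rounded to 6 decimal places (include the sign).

j₁+j₂−J=2  J+j₁−j₂=1  J−j₁+j₂=0  j₁+j₂+J+1=4
(j₁±m₁, j₂±m₂, J±M) = (1,2,2,0,1,0)
P² = 2/3
sum k=2..2:
  [2] +1/2 = 1/2
S = 1/2
C² = P²·S² = 1/6 ; C = +0.408248

+√(1/6) = +0.408248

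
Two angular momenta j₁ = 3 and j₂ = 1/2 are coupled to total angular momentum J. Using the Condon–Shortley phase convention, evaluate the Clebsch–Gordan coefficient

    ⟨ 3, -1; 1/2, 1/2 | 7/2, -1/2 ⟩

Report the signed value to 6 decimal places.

j₁+j₂−J=0  J+j₁−j₂=6  J−j₁+j₂=1  j₁+j₂+J+1=8
(j₁±m₁, j₂±m₂, J±M) = (2,4,1,0,3,4)
P² = 6912/7
sum k=0..0:
  [0] +1/48 = 1/48
S = 1/48
C² = P²·S² = 3/7 ; C = +0.654654

+0.654654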